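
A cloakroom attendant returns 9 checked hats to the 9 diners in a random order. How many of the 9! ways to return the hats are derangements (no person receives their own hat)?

133496

The subfactorial !9 = [9!/e] (nearest integer).
9! = 362880, and 362880/e ≈ 133496.09, so !9 = 133496.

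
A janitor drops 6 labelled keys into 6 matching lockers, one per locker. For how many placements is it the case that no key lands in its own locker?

265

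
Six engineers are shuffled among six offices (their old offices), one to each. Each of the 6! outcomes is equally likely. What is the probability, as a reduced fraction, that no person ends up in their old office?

53/144

Favorable outcomes: !6 = 265.
Total outcomes: 6! = 720.
Probability = 265/720 = 53/144.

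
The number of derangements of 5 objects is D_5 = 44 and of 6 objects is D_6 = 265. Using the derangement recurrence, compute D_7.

D_7 = (7-1)·(D_6 + D_5) = 6·(265 + 44) = 6·309 = 1854.

1854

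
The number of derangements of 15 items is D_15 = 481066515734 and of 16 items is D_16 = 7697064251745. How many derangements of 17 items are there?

130850092279664

D_17 = (17-1)·(D_16 + D_15) = 16·(7697064251745 + 481066515734) = 16·8178130767479 = 130850092279664.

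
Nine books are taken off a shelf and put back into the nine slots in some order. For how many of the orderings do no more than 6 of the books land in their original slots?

362843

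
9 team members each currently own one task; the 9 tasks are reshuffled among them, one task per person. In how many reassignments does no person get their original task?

Use !n = (n-1)(!(n-1) + !(n-2)).
!9 = 8·(14833 + 1854) = 8·16687 = 133496

133496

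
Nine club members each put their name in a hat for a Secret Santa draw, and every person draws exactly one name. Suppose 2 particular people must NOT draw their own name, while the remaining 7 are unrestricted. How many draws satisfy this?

287280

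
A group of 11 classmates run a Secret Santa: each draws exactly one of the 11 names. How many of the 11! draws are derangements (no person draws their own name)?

14684570

Use !n = n·!(n-1) + (-1)^n.
!11 = 11·1334961 - 1 = 14684570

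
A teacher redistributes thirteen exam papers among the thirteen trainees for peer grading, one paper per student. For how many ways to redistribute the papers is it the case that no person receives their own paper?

2290792932

!13 = 13! · Σ_{k=0}^{13} (-1)^k/k!
= 13! - 13!/1! + 13!/2! - 13!/3! + 13!/4! - 13!/5! + 13!/6! - 13!/7! + 13!/8! - 13!/9! + 13!/10! - 13!/11! + 13!/12! - 13!/13!
= 6227020800 - 6227020800 + 3113510400 - 1037836800 + 259459200 - 51891840 + 8648640 - 1235520 + 154440 - 17160 + 1716 - 156 + 13 - 1
= 2290792932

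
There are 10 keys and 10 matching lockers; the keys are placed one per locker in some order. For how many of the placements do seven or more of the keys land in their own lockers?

286

Sum C(10,i)·!(10-i) for i = 7..10:
  i=7: C(10,7)·!3 = 120·2 = 240
  i=8: C(10,8)·!2 = 45·1 = 45
  i=9: C(10,9)·!1 = 10·0 = 0
  i=10: C(10,10)·!0 = 1·1 = 1
Total = 286.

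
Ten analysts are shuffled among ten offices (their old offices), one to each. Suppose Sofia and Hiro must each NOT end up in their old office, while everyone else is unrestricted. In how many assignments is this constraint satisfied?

Let A_j be the event that the j-th constrained one is fixed. By inclusion-exclusion over the 2 events:
Σ_{j=0}^{2} (-1)^j C(2,j)(10-j)!
= C(2,0)·10! - C(2,1)·9! + C(2,2)·8!
= 3628800 - 725760 + 40320
= 2943360

2943360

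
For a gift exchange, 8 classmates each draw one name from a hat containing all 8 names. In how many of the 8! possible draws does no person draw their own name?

14833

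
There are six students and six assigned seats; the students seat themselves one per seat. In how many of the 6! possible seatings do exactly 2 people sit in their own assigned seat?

Pick the 2 fixed positions: C(6,2) = 15 ways.
The other 4 form a derangement: !4 = 9.
Total: 15 × 9 = 135.

135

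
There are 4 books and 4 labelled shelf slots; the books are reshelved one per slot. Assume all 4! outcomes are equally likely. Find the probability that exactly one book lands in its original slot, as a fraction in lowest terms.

1/3

Favorable outcomes: C(4,1)·!3 = 4·2 = 8.
Total outcomes: 4! = 24.
Probability = 8/24 = 1/3.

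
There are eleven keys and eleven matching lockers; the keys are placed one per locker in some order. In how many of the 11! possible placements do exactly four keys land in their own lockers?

611820

Pick the 4 fixed positions: C(11,4) = 330 ways.
The remaining 7 must be deranged: !7 = 1854.
Total: 330 × 1854 = 611820.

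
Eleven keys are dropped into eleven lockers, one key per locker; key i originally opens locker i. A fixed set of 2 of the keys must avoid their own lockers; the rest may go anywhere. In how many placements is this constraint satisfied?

33022080

Inclusion-exclusion on the 2 forbidden self-matches:
Σ_{j=0}^{2} (-1)^j C(2,j)(11-j)!
= C(2,0)·11! - C(2,1)·10! + C(2,2)·9!
= 39916800 - 7257600 + 362880
= 33022080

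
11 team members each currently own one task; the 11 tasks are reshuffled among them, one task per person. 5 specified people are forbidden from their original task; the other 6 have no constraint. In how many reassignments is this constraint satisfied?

25022880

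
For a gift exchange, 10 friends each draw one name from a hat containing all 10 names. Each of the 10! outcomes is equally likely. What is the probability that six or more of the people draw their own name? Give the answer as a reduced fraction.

17/28350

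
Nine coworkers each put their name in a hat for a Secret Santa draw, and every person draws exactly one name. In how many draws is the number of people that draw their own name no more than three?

Sum C(9,i)·!(9-i) for i = 0..3:
  i=0: C(9,0)·!9 = 1·133496 = 133496
  i=1: C(9,1)·!8 = 9·14833 = 133497
  i=2: C(9,2)·!7 = 36·1854 = 66744
  i=3: C(9,3)·!6 = 84·265 = 22260
Total = 355997.

355997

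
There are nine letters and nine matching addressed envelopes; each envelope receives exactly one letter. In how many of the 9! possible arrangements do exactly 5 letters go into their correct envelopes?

1134

Choose which 5 of the 9 are fixed: C(9,5) = 126.
The other 4 form a derangement: !4 = 9.
Total: 126 × 9 = 1134.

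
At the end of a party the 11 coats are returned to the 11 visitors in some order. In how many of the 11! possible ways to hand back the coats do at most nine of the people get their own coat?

39916799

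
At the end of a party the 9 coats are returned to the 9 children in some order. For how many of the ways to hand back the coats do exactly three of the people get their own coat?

22260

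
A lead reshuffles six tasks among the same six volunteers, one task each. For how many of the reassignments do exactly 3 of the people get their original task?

40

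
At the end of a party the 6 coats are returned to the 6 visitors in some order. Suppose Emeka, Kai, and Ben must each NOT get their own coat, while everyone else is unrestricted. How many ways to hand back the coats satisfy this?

426

Let A_j be the event that the j-th constrained one is fixed. By inclusion-exclusion over the 3 events:
Σ_{j=0}^{3} (-1)^j C(3,j)(6-j)!
= C(3,0)·6! - C(3,1)·5! + C(3,2)·4! - C(3,3)·3!
= 720 - 360 + 72 - 6
= 426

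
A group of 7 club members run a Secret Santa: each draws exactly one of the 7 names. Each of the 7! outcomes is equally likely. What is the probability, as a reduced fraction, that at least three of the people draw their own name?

407/5040

Favorable outcomes: Σ_{i≥3} C(7,i)·!(7-i) = 35·9 + 35·2 + 21·1 + 7·0 + 1·1 = 407.
Total outcomes: 7! = 5040.
Probability = 407/5040 = 407/5040.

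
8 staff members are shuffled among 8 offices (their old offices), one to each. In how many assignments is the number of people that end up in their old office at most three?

39549

Sum C(8,i)·!(8-i) for i = 0..3:
  i=0: C(8,0)·!8 = 1·14833 = 14833
  i=1: C(8,1)·!7 = 8·1854 = 14832
  i=2: C(8,2)·!6 = 28·265 = 7420
  i=3: C(8,3)·!5 = 56·44 = 2464
Total = 39549.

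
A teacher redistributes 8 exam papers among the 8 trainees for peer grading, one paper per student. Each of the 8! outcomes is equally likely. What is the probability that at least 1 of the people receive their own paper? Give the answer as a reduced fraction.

Favorable outcomes: Σ_{i≥1} C(8,i)·!(8-i) = 8·1854 + 28·265 + 56·44 + 70·9 + 56·2 + 28·1 + 8·0 + 1·1 = 25487.
Total outcomes: 8! = 40320.
Probability = 25487/40320 = 3641/5760.

3641/5760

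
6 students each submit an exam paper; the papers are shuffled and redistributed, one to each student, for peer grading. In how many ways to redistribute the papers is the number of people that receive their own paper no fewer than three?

# with exactly i fixed is C(6,i)·!(6-i); sum over i=3..6:
  i=3: C(6,3)·!3 = 20·2 = 40
  i=4: C(6,4)·!2 = 15·1 = 15
  i=5: C(6,5)·!1 = 6·0 = 0
  i=6: C(6,6)·!0 = 1·1 = 1
Total = 56.

56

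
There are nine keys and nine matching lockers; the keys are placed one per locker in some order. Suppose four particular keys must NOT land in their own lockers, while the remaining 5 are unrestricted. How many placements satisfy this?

229080

Let A_j be the event that the j-th constrained one is fixed. By inclusion-exclusion over the 4 events:
Σ_{j=0}^{4} (-1)^j C(4,j)(9-j)!
= C(4,0)·9! - C(4,1)·8! + C(4,2)·7! - C(4,3)·6! + C(4,4)·5!
= 362880 - 161280 + 30240 - 2880 + 120
= 229080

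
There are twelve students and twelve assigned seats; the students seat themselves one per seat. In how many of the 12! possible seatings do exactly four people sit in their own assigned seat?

7342335

Pick the 4 fixed positions: C(12,4) = 495 ways.
The other 8 form a derangement: !8 = 14833.
Total: 495 × 14833 = 7342335.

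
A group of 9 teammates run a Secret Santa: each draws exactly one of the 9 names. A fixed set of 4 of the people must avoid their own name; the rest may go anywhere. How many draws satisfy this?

Let A_j be the event that the j-th constrained one is fixed. By inclusion-exclusion over the 4 events:
Σ_{j=0}^{4} (-1)^j C(4,j)(9-j)!
= C(4,0)·9! - C(4,1)·8! + C(4,2)·7! - C(4,3)·6! + C(4,4)·5!
= 362880 - 161280 + 30240 - 2880 + 120
= 229080

229080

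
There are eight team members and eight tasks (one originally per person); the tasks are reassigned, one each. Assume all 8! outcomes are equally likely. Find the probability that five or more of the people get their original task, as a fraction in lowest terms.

47/13440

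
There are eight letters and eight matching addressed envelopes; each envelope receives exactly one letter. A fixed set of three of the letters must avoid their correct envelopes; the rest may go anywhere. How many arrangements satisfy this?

Let A_j be the event that the j-th constrained one is fixed. By inclusion-exclusion over the 3 events:
Σ_{j=0}^{3} (-1)^j C(3,j)(8-j)!
= C(3,0)·8! - C(3,1)·7! + C(3,2)·6! - C(3,3)·5!
= 40320 - 15120 + 2160 - 120
= 27240

27240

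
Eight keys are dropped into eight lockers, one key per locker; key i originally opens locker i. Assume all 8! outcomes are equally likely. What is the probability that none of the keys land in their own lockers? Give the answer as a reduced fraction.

2119/5760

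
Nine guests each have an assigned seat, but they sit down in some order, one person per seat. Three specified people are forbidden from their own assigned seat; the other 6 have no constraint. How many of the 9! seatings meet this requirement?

256320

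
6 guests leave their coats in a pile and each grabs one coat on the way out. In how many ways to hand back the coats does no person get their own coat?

Recurrence: !6 = 6·!5 + (-1)^6.
!6 = 6·44 + 1 = 265

265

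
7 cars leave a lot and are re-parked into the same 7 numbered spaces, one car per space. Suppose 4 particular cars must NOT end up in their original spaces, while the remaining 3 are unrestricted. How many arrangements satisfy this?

Inclusion-exclusion on the 4 forbidden self-matches:
Σ_{j=0}^{4} (-1)^j C(4,j)(7-j)!
= C(4,0)·7! - C(4,1)·6! + C(4,2)·5! - C(4,3)·4! + C(4,4)·3!
= 5040 - 2880 + 720 - 96 + 6
= 2790

2790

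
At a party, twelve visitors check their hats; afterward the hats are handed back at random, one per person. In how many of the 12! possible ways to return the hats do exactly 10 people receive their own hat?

66

Pick the 10 fixed positions: C(12,10) = 66 ways.
The other 2 form a derangement: !2 = 1.
Total: 66 × 1 = 66.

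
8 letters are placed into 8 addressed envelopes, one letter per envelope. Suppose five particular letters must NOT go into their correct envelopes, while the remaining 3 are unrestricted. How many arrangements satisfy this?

21234

Inclusion-exclusion on the 5 forbidden self-matches:
Σ_{j=0}^{5} (-1)^j C(5,j)(8-j)!
= C(5,0)·8! - C(5,1)·7! + C(5,2)·6! - C(5,3)·5! + C(5,4)·4! - C(5,5)·3!
= 40320 - 25200 + 7200 - 1200 + 120 - 6
= 21234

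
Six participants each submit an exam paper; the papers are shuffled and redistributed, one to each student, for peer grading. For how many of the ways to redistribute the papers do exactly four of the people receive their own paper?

15

Choose which 4 of the 6 are fixed: C(6,4) = 15.
The remaining 2 must be deranged: !2 = 1.
Total: 15 × 1 = 15.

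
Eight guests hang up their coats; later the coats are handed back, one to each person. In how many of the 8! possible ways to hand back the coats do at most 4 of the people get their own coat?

40179

Sum C(8,i)·!(8-i) for i = 0..4:
  i=0: C(8,0)·!8 = 1·14833 = 14833
  i=1: C(8,1)·!7 = 8·1854 = 14832
  i=2: C(8,2)·!6 = 28·265 = 7420
  i=3: C(8,3)·!5 = 56·44 = 2464
  i=4: C(8,4)·!4 = 70·9 = 630
Total = 40179.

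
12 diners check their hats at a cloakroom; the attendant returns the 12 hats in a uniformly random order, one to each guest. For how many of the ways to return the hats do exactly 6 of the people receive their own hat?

Choose which 6 of the 12 are fixed: C(12,6) = 924.
The other 6 form a derangement: !6 = 265.
Total: 924 × 265 = 244860.

244860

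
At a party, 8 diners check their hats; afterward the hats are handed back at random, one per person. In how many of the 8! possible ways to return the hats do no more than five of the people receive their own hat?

Sum C(8,i)·!(8-i) for i = 0..5:
  i=0: C(8,0)·!8 = 1·14833 = 14833
  i=1: C(8,1)·!7 = 8·1854 = 14832
  i=2: C(8,2)·!6 = 28·265 = 7420
  i=3: C(8,3)·!5 = 56·44 = 2464
  i=4: C(8,4)·!4 = 70·9 = 630
  i=5: C(8,5)·!3 = 56·2 = 112
Total = 40291.

40291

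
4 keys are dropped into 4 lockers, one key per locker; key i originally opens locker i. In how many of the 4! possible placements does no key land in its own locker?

9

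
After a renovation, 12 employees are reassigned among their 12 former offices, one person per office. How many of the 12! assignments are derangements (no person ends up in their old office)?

The number of derangements of 12 is !12 = Σ_{k=0}^{12} (-1)^k·12!/k!
= 12! - 12!/1! + 12!/2! - 12!/3! + 12!/4! - 12!/5! + 12!/6! - 12!/7! + 12!/8! - 12!/9! + 12!/10! - 12!/11! + 12!/12!
= 479001600 - 479001600 + 239500800 - 79833600 + 19958400 - 3991680 + 665280 - 95040 + 11880 - 1320 + 132 - 12 + 1
= 176214841

176214841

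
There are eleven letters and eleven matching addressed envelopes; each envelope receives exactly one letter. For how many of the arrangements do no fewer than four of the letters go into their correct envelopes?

757934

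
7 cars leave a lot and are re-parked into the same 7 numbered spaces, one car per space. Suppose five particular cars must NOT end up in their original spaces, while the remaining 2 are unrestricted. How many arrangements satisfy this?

Let A_j be the event that the j-th constrained one is fixed. By inclusion-exclusion over the 5 events:
Σ_{j=0}^{5} (-1)^j C(5,j)(7-j)!
= C(5,0)·7! - C(5,1)·6! + C(5,2)·5! - C(5,3)·4! + C(5,4)·3! - C(5,5)·2!
= 5040 - 3600 + 1200 - 240 + 30 - 2
= 2428

2428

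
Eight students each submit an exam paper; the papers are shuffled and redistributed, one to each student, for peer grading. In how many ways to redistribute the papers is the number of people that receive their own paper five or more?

# with exactly i fixed is C(8,i)·!(8-i); sum over i=5..8:
  i=5: C(8,5)·!3 = 56·2 = 112
  i=6: C(8,6)·!2 = 28·1 = 28
  i=7: C(8,7)·!1 = 8·0 = 0
  i=8: C(8,8)·!0 = 1·1 = 1
Total = 141.

141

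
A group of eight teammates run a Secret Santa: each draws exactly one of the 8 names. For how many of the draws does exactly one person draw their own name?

14832

Pick the single fixed position: C(8,1) = 8 ways.
The other 7 form a derangement: !7 = 1854.
Total: 8 × 1854 = 14832.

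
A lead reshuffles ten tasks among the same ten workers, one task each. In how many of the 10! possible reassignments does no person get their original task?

Use !n = n·!(n-1) + (-1)^n.
!10 = 10·133496 + 1 = 1334961

1334961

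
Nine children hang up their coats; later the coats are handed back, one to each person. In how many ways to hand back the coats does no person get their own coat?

!9 = 9! · Σ_{k=0}^{9} (-1)^k/k!
= 9! - 9!/1! + 9!/2! - 9!/3! + 9!/4! - 9!/5! + 9!/6! - 9!/7! + 9!/8! - 9!/9!
= 362880 - 362880 + 181440 - 60480 + 15120 - 3024 + 504 - 72 + 9 - 1
= 133496

133496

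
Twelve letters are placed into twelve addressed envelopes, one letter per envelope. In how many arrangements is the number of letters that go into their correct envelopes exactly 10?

Pick the 10 fixed positions: C(12,10) = 66 ways.
The remaining 2 must be deranged: !2 = 1.
Total: 66 × 1 = 66.

66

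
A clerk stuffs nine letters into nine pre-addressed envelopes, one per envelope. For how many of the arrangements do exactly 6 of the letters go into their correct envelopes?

168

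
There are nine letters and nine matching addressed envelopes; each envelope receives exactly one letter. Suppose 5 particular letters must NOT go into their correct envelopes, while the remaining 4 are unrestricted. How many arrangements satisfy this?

Inclusion-exclusion on the 5 forbidden self-matches:
Σ_{j=0}^{5} (-1)^j C(5,j)(9-j)!
= C(5,0)·9! - C(5,1)·8! + C(5,2)·7! - C(5,3)·6! + C(5,4)·5! - C(5,5)·4!
= 362880 - 201600 + 50400 - 7200 + 600 - 24
= 205056

205056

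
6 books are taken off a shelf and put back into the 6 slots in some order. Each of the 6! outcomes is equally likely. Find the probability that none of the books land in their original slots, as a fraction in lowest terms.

53/144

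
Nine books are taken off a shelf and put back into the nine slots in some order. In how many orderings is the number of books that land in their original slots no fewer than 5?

# with exactly i fixed is C(9,i)·!(9-i); sum over i=5..9:
  i=5: C(9,5)·!4 = 126·9 = 1134
  i=6: C(9,6)·!3 = 84·2 = 168
  i=7: C(9,7)·!2 = 36·1 = 36
  i=8: C(9,8)·!1 = 9·0 = 0
  i=9: C(9,9)·!0 = 1·1 = 1
Total = 1339.

1339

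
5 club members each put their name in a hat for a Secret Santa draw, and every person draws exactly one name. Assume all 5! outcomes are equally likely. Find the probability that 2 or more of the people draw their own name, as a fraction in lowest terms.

31/120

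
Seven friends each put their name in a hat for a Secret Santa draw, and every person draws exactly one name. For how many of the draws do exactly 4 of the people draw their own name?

70

Pick the 4 fixed positions: C(7,4) = 35 ways.
The other 3 form a derangement: !3 = 2.
Total: 35 × 2 = 70.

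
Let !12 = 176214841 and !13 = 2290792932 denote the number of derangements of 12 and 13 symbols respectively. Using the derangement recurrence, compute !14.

32071101049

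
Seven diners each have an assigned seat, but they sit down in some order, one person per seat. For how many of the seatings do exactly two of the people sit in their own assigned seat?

Choose which 2 of the 7 are fixed: C(7,2) = 21.
The other 5 form a derangement: !5 = 44.
Total: 21 × 44 = 924.

924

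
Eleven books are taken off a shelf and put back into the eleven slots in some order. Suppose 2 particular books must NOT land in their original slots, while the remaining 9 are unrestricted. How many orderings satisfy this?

Let A_j be the event that the j-th constrained one is fixed. By inclusion-exclusion over the 2 events:
Σ_{j=0}^{2} (-1)^j C(2,j)(11-j)!
= C(2,0)·11! - C(2,1)·10! + C(2,2)·9!
= 39916800 - 7257600 + 362880
= 33022080

33022080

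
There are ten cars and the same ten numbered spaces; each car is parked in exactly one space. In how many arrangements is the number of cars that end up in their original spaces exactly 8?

45

Choose which 8 of the 10 are fixed: C(10,8) = 45.
The remaining 2 must be deranged: !2 = 1.
Total: 45 × 1 = 45.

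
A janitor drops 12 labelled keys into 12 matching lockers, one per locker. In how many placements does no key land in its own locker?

176214841

!12 is the nearest integer to 12!/e.
12! = 479001600, and 479001600/e ≈ 176214840.93, so !12 = 176214841.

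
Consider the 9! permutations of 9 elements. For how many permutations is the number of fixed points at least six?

Sum C(9,i)·!(9-i) for i = 6..9:
  i=6: C(9,6)·!3 = 84·2 = 168
  i=7: C(9,7)·!2 = 36·1 = 36
  i=8: C(9,8)·!1 = 9·0 = 0
  i=9: C(9,9)·!0 = 1·1 = 1
Total = 205.

205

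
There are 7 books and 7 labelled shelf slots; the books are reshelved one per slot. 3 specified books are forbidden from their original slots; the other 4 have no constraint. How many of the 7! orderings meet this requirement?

3216

Let A_j be the event that the j-th constrained one is fixed. By inclusion-exclusion over the 3 events:
Σ_{j=0}^{3} (-1)^j C(3,j)(7-j)!
= C(3,0)·7! - C(3,1)·6! + C(3,2)·5! - C(3,3)·4!
= 5040 - 2160 + 360 - 24
= 3216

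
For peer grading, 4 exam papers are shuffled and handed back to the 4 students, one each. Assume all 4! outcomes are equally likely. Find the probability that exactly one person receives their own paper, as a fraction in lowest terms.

1/3

Favorable outcomes: C(4,1)·!3 = 4·2 = 8.
Total outcomes: 4! = 24.
Probability = 8/24 = 1/3.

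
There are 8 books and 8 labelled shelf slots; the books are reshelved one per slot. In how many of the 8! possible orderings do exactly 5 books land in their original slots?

Choose which 5 of the 8 are fixed: C(8,5) = 56.
The remaining 3 must be deranged: !3 = 2.
Total: 56 × 2 = 112.

112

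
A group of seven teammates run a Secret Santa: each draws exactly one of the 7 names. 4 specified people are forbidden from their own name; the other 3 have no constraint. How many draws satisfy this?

2790

Let A_j be the event that the j-th constrained one is fixed. By inclusion-exclusion over the 4 events:
Σ_{j=0}^{4} (-1)^j C(4,j)(7-j)!
= C(4,0)·7! - C(4,1)·6! + C(4,2)·5! - C(4,3)·4! + C(4,4)·3!
= 5040 - 2880 + 720 - 96 + 6
= 2790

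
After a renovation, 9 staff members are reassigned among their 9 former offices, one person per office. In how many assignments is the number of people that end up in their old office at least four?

6883

# with exactly i fixed is C(9,i)·!(9-i); sum over i=4..9:
  i=4: C(9,4)·!5 = 126·44 = 5544
  i=5: C(9,5)·!4 = 126·9 = 1134
  i=6: C(9,6)·!3 = 84·2 = 168
  i=7: C(9,7)·!2 = 36·1 = 36
  i=8: C(9,8)·!1 = 9·0 = 0
  i=9: C(9,9)·!0 = 1·1 = 1
Total = 6883.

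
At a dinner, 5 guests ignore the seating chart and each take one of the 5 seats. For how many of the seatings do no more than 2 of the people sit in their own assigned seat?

# with exactly i fixed is C(5,i)·!(5-i); sum over i=0..2:
  i=0: C(5,0)·!5 = 1·44 = 44
  i=1: C(5,1)·!4 = 5·9 = 45
  i=2: C(5,2)·!3 = 10·2 = 20
Total = 109.

109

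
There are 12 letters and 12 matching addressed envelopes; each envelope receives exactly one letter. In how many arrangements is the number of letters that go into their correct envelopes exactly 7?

34848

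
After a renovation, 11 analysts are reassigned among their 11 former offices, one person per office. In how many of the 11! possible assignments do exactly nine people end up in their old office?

Choose which 9 of the 11 are fixed: C(11,9) = 55.
The remaining 2 must be deranged: !2 = 1.
Total: 55 × 1 = 55.

55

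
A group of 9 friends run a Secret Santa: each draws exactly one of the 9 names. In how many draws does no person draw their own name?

By inclusion-exclusion, !9 = Σ (-1)^k · 9!/k! for k=0..9
= 9! - 9!/1! + 9!/2! - 9!/3! + 9!/4! - 9!/5! + 9!/6! - 9!/7! + 9!/8! - 9!/9!
= 362880 - 362880 + 181440 - 60480 + 15120 - 3024 + 504 - 72 + 9 - 1
= 133496

133496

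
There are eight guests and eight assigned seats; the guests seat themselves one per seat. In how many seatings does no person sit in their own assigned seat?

By inclusion-exclusion, !8 = Σ (-1)^k · 8!/k! for k=0..8
= 8! - 8!/1! + 8!/2! - 8!/3! + 8!/4! - 8!/5! + 8!/6! - 8!/7! + 8!/8!
= 40320 - 40320 + 20160 - 6720 + 1680 - 336 + 56 - 8 + 1
= 14833

14833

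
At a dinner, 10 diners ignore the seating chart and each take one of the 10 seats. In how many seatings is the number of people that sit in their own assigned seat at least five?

13264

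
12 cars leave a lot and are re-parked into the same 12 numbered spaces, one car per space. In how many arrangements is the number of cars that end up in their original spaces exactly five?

Choose which 5 of the 12 are fixed: C(12,5) = 792.
The other 7 form a derangement: !7 = 1854.
Total: 792 × 1854 = 1468368.

1468368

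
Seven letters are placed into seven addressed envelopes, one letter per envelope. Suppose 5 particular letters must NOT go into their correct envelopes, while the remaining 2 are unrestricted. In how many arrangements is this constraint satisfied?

2428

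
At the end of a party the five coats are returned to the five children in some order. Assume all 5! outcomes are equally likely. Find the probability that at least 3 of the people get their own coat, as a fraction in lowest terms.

11/120

Favorable outcomes: Σ_{i≥3} C(5,i)·!(5-i) = 10·1 + 5·0 + 1·1 = 11.
Total outcomes: 5! = 120.
Probability = 11/120 = 11/120.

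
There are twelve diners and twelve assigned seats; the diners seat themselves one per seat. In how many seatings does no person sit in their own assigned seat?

!12 is the nearest integer to 12!/e.
12! = 479001600, and 479001600/e ≈ 176214840.93, so !12 = 176214841.

176214841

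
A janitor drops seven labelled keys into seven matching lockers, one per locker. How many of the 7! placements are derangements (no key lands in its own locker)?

The subfactorial !7 = [7!/e] (nearest integer).
7! = 5040, and 5040/e ≈ 1854.11, so !7 = 1854.

1854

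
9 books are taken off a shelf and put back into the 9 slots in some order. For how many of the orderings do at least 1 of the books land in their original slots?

229384

Sum C(9,i)·!(9-i) for i = 1..9:
  i=1: C(9,1)·!8 = 9·14833 = 133497
  i=2: C(9,2)·!7 = 36·1854 = 66744
  i=3: C(9,3)·!6 = 84·265 = 22260
  i=4: C(9,4)·!5 = 126·44 = 5544
  i=5: C(9,5)·!4 = 126·9 = 1134
  i=6: C(9,6)·!3 = 84·2 = 168
  i=7: C(9,7)·!2 = 36·1 = 36
  i=8: C(9,8)·!1 = 9·0 = 0
  i=9: C(9,9)·!0 = 1·1 = 1
Total = 229384.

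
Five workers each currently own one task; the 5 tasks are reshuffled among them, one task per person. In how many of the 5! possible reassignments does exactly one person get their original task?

45

Choose which one of the 5 is fixed: C(5,1) = 5.
The remaining 4 must be deranged: !4 = 9.
Total: 5 × 9 = 45.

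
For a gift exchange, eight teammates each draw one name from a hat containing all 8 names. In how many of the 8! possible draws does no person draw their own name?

14833

Use !n = (n-1)(!(n-1) + !(n-2)).
!8 = 7·(1854 + 265) = 7·2119 = 14833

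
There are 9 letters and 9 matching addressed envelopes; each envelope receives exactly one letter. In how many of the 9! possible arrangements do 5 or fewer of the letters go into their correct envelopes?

362675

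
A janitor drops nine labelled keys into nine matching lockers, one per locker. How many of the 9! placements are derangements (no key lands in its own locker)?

The number of derangements of 9 is !9 = Σ_{k=0}^{9} (-1)^k·9!/k!
= 9! - 9!/1! + 9!/2! - 9!/3! + 9!/4! - 9!/5! + 9!/6! - 9!/7! + 9!/8! - 9!/9!
= 362880 - 362880 + 181440 - 60480 + 15120 - 3024 + 504 - 72 + 9 - 1
= 133496

133496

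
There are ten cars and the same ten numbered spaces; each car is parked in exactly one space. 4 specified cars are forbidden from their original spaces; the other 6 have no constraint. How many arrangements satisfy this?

2399760

Let A_j be the event that the j-th constrained one is fixed. By inclusion-exclusion over the 4 events:
Σ_{j=0}^{4} (-1)^j C(4,j)(10-j)!
= C(4,0)·10! - C(4,1)·9! + C(4,2)·8! - C(4,3)·7! + C(4,4)·6!
= 3628800 - 1451520 + 241920 - 20160 + 720
= 2399760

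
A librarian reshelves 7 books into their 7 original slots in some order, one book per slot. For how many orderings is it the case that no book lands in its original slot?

1854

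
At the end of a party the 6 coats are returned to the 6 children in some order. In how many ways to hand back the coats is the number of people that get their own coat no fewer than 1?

455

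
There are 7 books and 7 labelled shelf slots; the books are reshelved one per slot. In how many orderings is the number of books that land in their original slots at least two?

# with exactly i fixed is C(7,i)·!(7-i); sum over i=2..7:
  i=2: C(7,2)·!5 = 21·44 = 924
  i=3: C(7,3)·!4 = 35·9 = 315
  i=4: C(7,4)·!3 = 35·2 = 70
  i=5: C(7,5)·!2 = 21·1 = 21
  i=6: C(7,6)·!1 = 7·0 = 0
  i=7: C(7,7)·!0 = 1·1 = 1
Total = 1331.

1331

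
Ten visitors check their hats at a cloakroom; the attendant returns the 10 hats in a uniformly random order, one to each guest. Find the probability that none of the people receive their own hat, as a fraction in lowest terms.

16481/44800

Favorable outcomes: !10 = 1334961.
Total outcomes: 10! = 3628800.
Probability = 1334961/3628800 = 16481/44800.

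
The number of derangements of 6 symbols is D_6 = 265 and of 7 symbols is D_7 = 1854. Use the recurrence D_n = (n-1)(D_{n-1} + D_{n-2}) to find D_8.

14833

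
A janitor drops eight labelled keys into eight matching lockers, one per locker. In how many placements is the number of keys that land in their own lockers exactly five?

112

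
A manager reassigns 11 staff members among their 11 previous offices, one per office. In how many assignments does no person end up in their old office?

14684570

!11 is the nearest integer to 11!/e.
11! = 39916800, and 39916800/e ≈ 14684570.08, so !11 = 14684570.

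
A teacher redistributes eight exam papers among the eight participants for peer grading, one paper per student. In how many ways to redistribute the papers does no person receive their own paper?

14833

The number of derangements of 8 is !8 = Σ_{k=0}^{8} (-1)^k·8!/k!
= 8! - 8!/1! + 8!/2! - 8!/3! + 8!/4! - 8!/5! + 8!/6! - 8!/7! + 8!/8!
= 40320 - 40320 + 20160 - 6720 + 1680 - 336 + 56 - 8 + 1
= 14833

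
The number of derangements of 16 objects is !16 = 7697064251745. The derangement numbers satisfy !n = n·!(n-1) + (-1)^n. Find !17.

130850092279664

!17 = 17·7697064251745 - 1 = 130850092279664.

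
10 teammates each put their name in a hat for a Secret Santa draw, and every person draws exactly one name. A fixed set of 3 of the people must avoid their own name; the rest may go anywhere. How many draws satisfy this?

2656080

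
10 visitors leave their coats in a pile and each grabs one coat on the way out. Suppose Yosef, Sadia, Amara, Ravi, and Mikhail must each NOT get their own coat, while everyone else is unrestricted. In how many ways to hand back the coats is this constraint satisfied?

2170680

Let A_j be the event that the j-th constrained one is fixed. By inclusion-exclusion over the 5 events:
Σ_{j=0}^{5} (-1)^j C(5,j)(10-j)!
= C(5,0)·10! - C(5,1)·9! + C(5,2)·8! - C(5,3)·7! + C(5,4)·6! - C(5,5)·5!
= 3628800 - 1814400 + 403200 - 50400 + 3600 - 120
= 2170680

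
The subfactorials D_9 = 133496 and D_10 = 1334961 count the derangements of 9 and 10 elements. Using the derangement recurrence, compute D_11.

14684570

D_11 = (11-1)·(D_10 + D_9) = 10·(1334961 + 133496) = 10·1468457 = 14684570.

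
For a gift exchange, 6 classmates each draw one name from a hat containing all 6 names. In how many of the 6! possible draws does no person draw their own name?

265

The subfactorial !6 = [6!/e] (nearest integer).
6! = 720, and 720/e ≈ 264.87, so !6 = 265.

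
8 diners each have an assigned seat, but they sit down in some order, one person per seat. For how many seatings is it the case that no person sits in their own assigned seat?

The number of derangements of 8 is !8 = Σ_{k=0}^{8} (-1)^k·8!/k!
= 8! - 8!/1! + 8!/2! - 8!/3! + 8!/4! - 8!/5! + 8!/6! - 8!/7! + 8!/8!
= 40320 - 40320 + 20160 - 6720 + 1680 - 336 + 56 - 8 + 1
= 14833

14833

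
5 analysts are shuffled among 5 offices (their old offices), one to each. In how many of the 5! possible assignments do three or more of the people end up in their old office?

11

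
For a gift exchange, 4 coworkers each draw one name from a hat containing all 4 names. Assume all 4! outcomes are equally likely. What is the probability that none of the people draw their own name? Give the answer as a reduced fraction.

Favorable outcomes: !4 = 9.
Total outcomes: 4! = 24.
Probability = 9/24 = 3/8.

3/8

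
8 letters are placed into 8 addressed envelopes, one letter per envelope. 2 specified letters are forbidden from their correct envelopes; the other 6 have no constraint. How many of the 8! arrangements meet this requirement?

30960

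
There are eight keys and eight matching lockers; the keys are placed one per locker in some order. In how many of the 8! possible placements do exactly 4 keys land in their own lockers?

630

Pick the 4 fixed positions: C(8,4) = 70 ways.
The other 4 form a derangement: !4 = 9.
Total: 70 × 9 = 630.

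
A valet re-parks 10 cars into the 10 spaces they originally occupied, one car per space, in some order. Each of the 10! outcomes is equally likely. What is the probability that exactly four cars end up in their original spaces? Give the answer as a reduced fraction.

53/3456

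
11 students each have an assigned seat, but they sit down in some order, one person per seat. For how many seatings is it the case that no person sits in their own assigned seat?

14684570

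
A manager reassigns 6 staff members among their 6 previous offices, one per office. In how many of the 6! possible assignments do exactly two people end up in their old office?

Pick the 2 fixed positions: C(6,2) = 15 ways.
The remaining 4 must be deranged: !4 = 9.
Total: 15 × 9 = 135.

135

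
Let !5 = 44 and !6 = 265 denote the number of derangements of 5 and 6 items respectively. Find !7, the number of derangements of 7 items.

1854

!7 = (7-1)·(!6 + !5) = 6·(265 + 44) = 6·309 = 1854.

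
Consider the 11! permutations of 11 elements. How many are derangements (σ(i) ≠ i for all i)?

The subfactorial !11 = [11!/e] (nearest integer).
11! = 39916800, and 39916800/e ≈ 14684570.08, so !11 = 14684570.

14684570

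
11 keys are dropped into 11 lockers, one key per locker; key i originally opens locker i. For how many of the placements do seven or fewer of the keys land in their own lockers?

# with exactly i fixed is C(11,i)·!(11-i); sum over i=0..7:
  i=0: C(11,0)·!11 = 1·14684570 = 14684570
  i=1: C(11,1)·!10 = 11·1334961 = 14684571
  i=2: C(11,2)·!9 = 55·133496 = 7342280
  i=3: C(11,3)·!8 = 165·14833 = 2447445
  i=4: C(11,4)·!7 = 330·1854 = 611820
  i=5: C(11,5)·!6 = 462·265 = 122430
  i=6: C(11,6)·!5 = 462·44 = 20328
  i=7: C(11,7)·!4 = 330·9 = 2970
Total = 39916414.

39916414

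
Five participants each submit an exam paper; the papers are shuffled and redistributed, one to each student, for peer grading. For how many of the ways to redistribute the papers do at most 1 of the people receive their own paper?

# with exactly i fixed is C(5,i)·!(5-i); sum over i=0..1:
  i=0: C(5,0)·!5 = 1·44 = 44
  i=1: C(5,1)·!4 = 5·9 = 45
Total = 89.

89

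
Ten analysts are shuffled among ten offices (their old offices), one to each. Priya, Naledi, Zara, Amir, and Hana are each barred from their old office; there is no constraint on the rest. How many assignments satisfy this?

2170680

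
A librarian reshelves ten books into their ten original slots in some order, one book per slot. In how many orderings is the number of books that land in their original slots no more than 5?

Sum C(10,i)·!(10-i) for i = 0..5:
  i=0: C(10,0)·!10 = 1·1334961 = 1334961
  i=1: C(10,1)·!9 = 10·133496 = 1334960
  i=2: C(10,2)·!8 = 45·14833 = 667485
  i=3: C(10,3)·!7 = 120·1854 = 222480
  i=4: C(10,4)·!6 = 210·265 = 55650
  i=5: C(10,5)·!5 = 252·44 = 11088
Total = 3626624.

3626624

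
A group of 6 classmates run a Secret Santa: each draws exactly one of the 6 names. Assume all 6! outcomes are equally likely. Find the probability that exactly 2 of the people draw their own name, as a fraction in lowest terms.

3/16

Favorable outcomes: C(6,2)·!4 = 15·9 = 135.
Total outcomes: 6! = 720.
Probability = 135/720 = 3/16.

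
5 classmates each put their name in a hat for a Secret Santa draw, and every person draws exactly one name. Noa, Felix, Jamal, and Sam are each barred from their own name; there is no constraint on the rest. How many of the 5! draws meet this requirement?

Inclusion-exclusion on the 4 forbidden self-matches:
Σ_{j=0}^{4} (-1)^j C(4,j)(5-j)!
= C(4,0)·5! - C(4,1)·4! + C(4,2)·3! - C(4,3)·2! + C(4,4)·1!
= 120 - 96 + 36 - 8 + 1
= 53

53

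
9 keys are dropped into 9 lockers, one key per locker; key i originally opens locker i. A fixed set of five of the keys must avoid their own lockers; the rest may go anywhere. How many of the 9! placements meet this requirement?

Inclusion-exclusion on the 5 forbidden self-matches:
Σ_{j=0}^{5} (-1)^j C(5,j)(9-j)!
= C(5,0)·9! - C(5,1)·8! + C(5,2)·7! - C(5,3)·6! + C(5,4)·5! - C(5,5)·4!
= 362880 - 201600 + 50400 - 7200 + 600 - 24
= 205056

205056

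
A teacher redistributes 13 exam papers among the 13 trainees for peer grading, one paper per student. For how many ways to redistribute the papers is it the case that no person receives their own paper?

The number of derangements of 13 is !13 = Σ_{k=0}^{13} (-1)^k·13!/k!
= 13! - 13!/1! + 13!/2! - 13!/3! + 13!/4! - 13!/5! + 13!/6! - 13!/7! + 13!/8! - 13!/9! + 13!/10! - 13!/11! + 13!/12! - 13!/13!
= 6227020800 - 6227020800 + 3113510400 - 1037836800 + 259459200 - 51891840 + 8648640 - 1235520 + 154440 - 17160 + 1716 - 156 + 13 - 1
= 2290792932

2290792932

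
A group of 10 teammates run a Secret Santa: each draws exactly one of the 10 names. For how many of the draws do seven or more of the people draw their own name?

286

Sum C(10,i)·!(10-i) for i = 7..10:
  i=7: C(10,7)·!3 = 120·2 = 240
  i=8: C(10,8)·!2 = 45·1 = 45
  i=9: C(10,9)·!1 = 10·0 = 0
  i=10: C(10,10)·!0 = 1·1 = 1
Total = 286.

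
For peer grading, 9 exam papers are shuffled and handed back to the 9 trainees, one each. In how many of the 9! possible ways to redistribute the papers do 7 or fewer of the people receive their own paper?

# with exactly i fixed is C(9,i)·!(9-i); sum over i=0..7:
  i=0: C(9,0)·!9 = 1·133496 = 133496
  i=1: C(9,1)·!8 = 9·14833 = 133497
  i=2: C(9,2)·!7 = 36·1854 = 66744
  i=3: C(9,3)·!6 = 84·265 = 22260
  i=4: C(9,4)·!5 = 126·44 = 5544
  i=5: C(9,5)·!4 = 126·9 = 1134
  i=6: C(9,6)·!3 = 84·2 = 168
  i=7: C(9,7)·!2 = 36·1 = 36
Total = 362879.

362879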